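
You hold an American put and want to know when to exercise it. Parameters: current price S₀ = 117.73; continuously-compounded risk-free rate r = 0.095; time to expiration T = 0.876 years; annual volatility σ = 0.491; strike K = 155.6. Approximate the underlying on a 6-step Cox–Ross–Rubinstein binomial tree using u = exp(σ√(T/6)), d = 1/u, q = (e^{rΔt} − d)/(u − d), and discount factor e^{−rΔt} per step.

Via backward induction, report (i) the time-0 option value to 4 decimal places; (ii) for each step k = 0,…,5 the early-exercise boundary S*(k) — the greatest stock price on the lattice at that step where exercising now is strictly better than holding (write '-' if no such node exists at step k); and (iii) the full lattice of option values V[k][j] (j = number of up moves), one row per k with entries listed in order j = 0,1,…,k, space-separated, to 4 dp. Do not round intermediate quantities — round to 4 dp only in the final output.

Δt=0.14600, u=1.20636, d=0.82894, q=0.49024, disc=e^(-rΔt)=0.98623
k=6 terminal: V=max(K-S,0) → 117.4041 100.0129 74.7034 37.8700 0.0000 0.0000 0.0000
k=5: j=0 S=46.0782 intr=109.5218 cont=107.3785 V=109.5218[EX]; j=1 S=67.0582 intr=88.5418 cont=86.3985 V=88.5418[EX]; j=2 S=97.5908 intr=58.0092 cont=55.8659 V=58.0092[EX]; j=3 S=142.0252 intr=13.5748 cont=19.0387 V=19.0387[hold]; j=4 S=206.6913 intr=0.0000 cont=0.0000 V=0.0000[hold]; j=5 S=300.8007 intr=0.0000 cont=0.0000 V=0.0000[hold]  S*(5)=97.5908
k=4: j=0 S=55.5871 intr=100.0129 cont=97.8697 V=100.0129[EX]; j=1 S=80.8966 intr=74.7034 cont=72.5601 V=74.7034[EX]; j=2 S=117.7300 intr=37.8700 cont=38.3685 V=38.3685[hold]; j=3 S=171.3341 intr=0.0000 cont=9.5715 V=9.5715[hold]; j=4 S=249.3449 intr=0.0000 cont=0.0000 V=0.0000[hold]  S*(4)=80.8966
k=3: j=0 S=67.0582 intr=88.5418 cont=86.3985 V=88.5418[EX]; j=1 S=97.5908 intr=58.0092 cont=56.1070 V=58.0092[EX]; j=2 S=142.0252 intr=13.5748 cont=23.9170 V=23.9170[hold]; j=3 S=206.6913 intr=0.0000 cont=4.8120 V=4.8120[hold]  S*(3)=97.5908
k=2: j=0 S=80.8966 intr=74.7034 cont=72.5601 V=74.7034[EX]; j=1 S=117.7300 intr=37.8700 cont=40.7271 V=40.7271[hold]; j=2 S=171.3341 intr=0.0000 cont=14.3506 V=14.3506[hold]  S*(2)=80.8966
k=1: j=0 S=97.5908 intr=58.0092 cont=57.2473 V=58.0092[EX]; j=1 S=142.0252 intr=13.5748 cont=27.4134 V=27.4134[hold]  S*(1)=97.5908
k=0: j=0 S=117.7300 intr=37.8700 cont=42.4175 V=42.4175[hold]  S*(0)=-

price = 42.4175
boundary = - 97.5908 80.8966 97.5908 80.8966 97.5908
tree:
42.4175
58.0092 27.4134
74.7034 40.7271 14.3506
88.5418 58.0092 23.9170 4.8120
100.0129 74.7034 38.3685 9.5715 0.0000
109.5218 88.5418 58.0092 19.0387 0.0000 0.0000
117.4041 100.0129 74.7034 37.8700 0.0000 0.0000 0.0000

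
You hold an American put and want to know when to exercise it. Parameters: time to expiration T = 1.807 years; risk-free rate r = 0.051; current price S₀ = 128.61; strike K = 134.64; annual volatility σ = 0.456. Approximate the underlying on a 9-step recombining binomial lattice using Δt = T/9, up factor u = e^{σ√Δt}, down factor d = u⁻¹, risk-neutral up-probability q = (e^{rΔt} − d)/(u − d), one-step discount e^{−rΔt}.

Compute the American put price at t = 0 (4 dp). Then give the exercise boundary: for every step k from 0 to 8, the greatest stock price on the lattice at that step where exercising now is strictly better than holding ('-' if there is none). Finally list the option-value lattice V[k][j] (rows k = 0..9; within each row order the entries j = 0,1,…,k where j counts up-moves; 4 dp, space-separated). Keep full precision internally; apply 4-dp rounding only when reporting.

price = 29.6610
boundary = - - - 69.6727 56.7969 69.6727 56.7969 69.6727 85.4673
tree:
29.6610
39.6494 19.2254
51.5326 27.3291 10.6539
64.9673 37.7491 16.3641 4.5512
77.8431 50.4501 24.4803 7.7166 1.1388
88.3393 64.9673 35.4425 12.8522 2.1877 0.0000
96.8958 77.8431 49.2453 20.9014 4.2027 0.0000 0.0000
103.8711 88.3393 64.9673 32.8749 8.0738 0.0000 0.0000 0.0000
109.5573 96.8958 77.8431 49.1727 15.5107 0.0000 0.0000 0.0000 0.0000
114.1926 103.8711 88.3393 64.9673 29.7975 0.0000 0.0000 0.0000 0.0000 0.0000

Δt=0.20078  u=1.22670  d=0.81520  q=0.47411  discount=0.98981
step 9 (expiry): payoffs max(K−S,0) = 114.1926 103.8711 88.3393 64.9673 29.7975 0.0000 0.0000 0.0000 0.0000 0.0000
step 8: (k=8,j=0): S=25.0827, (K−S)⁺=109.5573, hold=108.1856 ⇒ V=109.5573 exercise | (k=8,j=1): S=37.7442, (K−S)⁺=96.8958, hold=95.5242 ⇒ V=96.8958 exercise | (k=8,j=2): S=56.7969, (K−S)⁺=77.8431, hold=76.4714 ⇒ V=77.8431 exercise | (k=8,j=3): S=85.4673, (K−S)⁺=49.1727, hold=47.8011 ⇒ V=49.1727 exercise | (k=8,j=4): S=128.6100, (K−S)⁺=6.0300, hold=15.5107 ⇒ V=15.5107 continue | (k=8,j=5): S=193.5306, (K−S)⁺=0.0000, hold=0.0000 ⇒ V=0.0000 continue | (k=8,j=6): S=291.2223, (K−S)⁺=0.0000, hold=0.0000 ⇒ V=0.0000 continue | (k=8,j=7): S=438.2273, (K−S)⁺=0.0000, hold=0.0000 ⇒ V=0.0000 continue | (k=8,j=8): S=659.4386, (K−S)⁺=0.0000, hold=0.0000 ⇒ V=0.0000 continue  boundary S*=85.4673
step 7: (k=7,j=0): S=30.7689, (K−S)⁺=103.8711, hold=102.4994 ⇒ V=103.8711 exercise | (k=7,j=1): S=46.3007, (K−S)⁺=88.3393, hold=86.9677 ⇒ V=88.3393 exercise | (k=7,j=2): S=69.6727, (K−S)⁺=64.9673, hold=63.5957 ⇒ V=64.9673 exercise | (k=7,j=3): S=104.8425, (K−S)⁺=29.7975, hold=32.8749 ⇒ V=32.8749 continue | (k=7,j=4): S=157.7656, (K−S)⁺=0.0000, hold=8.0738 ⇒ V=8.0738 continue | (k=7,j=5): S=237.4035, (K−S)⁺=0.0000, hold=0.0000 ⇒ V=0.0000 continue | (k=7,j=6): S=357.2416, (K−S)⁺=0.0000, hold=0.0000 ⇒ V=0.0000 continue | (k=7,j=7): S=537.5724, (K−S)⁺=0.0000, hold=0.0000 ⇒ V=0.0000 continue  boundary S*=69.6727
step 6: (k=6,j=0): S=37.7442, (K−S)⁺=96.8958, hold=95.5242 ⇒ V=96.8958 exercise | (k=6,j=1): S=56.7969, (K−S)⁺=77.8431, hold=76.4714 ⇒ V=77.8431 exercise | (k=6,j=2): S=85.4673, (K−S)⁺=49.1727, hold=49.2453 ⇒ V=49.2453 continue | (k=6,j=3): S=128.6100, (K−S)⁺=6.0300, hold=20.9014 ⇒ V=20.9014 continue | (k=6,j=4): S=193.5306, (K−S)⁺=0.0000, hold=4.2027 ⇒ V=4.2027 continue | (k=6,j=5): S=291.2223, (K−S)⁺=0.0000, hold=0.0000 ⇒ V=0.0000 continue | (k=6,j=6): S=438.2273, (K−S)⁺=0.0000, hold=0.0000 ⇒ V=0.0000 continue  boundary S*=56.7969
step 5: (k=5,j=0): S=46.3007, (K−S)⁺=88.3393, hold=86.9677 ⇒ V=88.3393 exercise | (k=5,j=1): S=69.6727, (K−S)⁺=64.9673, hold=63.6297 ⇒ V=64.9673 exercise | (k=5,j=2): S=104.8425, (K−S)⁺=29.7975, hold=35.4425 ⇒ V=35.4425 continue | (k=5,j=3): S=157.7656, (K−S)⁺=0.0000, hold=12.8522 ⇒ V=12.8522 continue | (k=5,j=4): S=237.4035, (K−S)⁺=0.0000, hold=2.1877 ⇒ V=2.1877 continue | (k=5,j=5): S=357.2416, (K−S)⁺=0.0000, hold=0.0000 ⇒ V=0.0000 continue  boundary S*=69.6727
step 4: (k=4,j=0): S=56.7969, (K−S)⁺=77.8431, hold=76.4714 ⇒ V=77.8431 exercise | (k=4,j=1): S=85.4673, (K−S)⁺=49.1727, hold=50.4501 ⇒ V=50.4501 continue | (k=4,j=2): S=128.6100, (K−S)⁺=6.0300, hold=24.4803 ⇒ V=24.4803 continue | (k=4,j=3): S=193.5306, (K−S)⁺=0.0000, hold=7.7166 ⇒ V=7.7166 continue | (k=4,j=4): S=291.2223, (K−S)⁺=0.0000, hold=1.1388 ⇒ V=1.1388 continue  boundary S*=56.7969
step 3: (k=3,j=0): S=69.6727, (K−S)⁺=64.9673, hold=64.1952 ⇒ V=64.9673 exercise | (k=3,j=1): S=104.8425, (K−S)⁺=29.7975, hold=37.7491 ⇒ V=37.7491 continue | (k=3,j=2): S=157.7656, (K−S)⁺=0.0000, hold=16.3641 ⇒ V=16.3641 continue | (k=3,j=3): S=237.4035, (K−S)⁺=0.0000, hold=4.5512 ⇒ V=4.5512 continue  boundary S*=69.6727
step 2: (k=2,j=0): S=85.4673, (K−S)⁺=49.1727, hold=51.5326 ⇒ V=51.5326 continue | (k=2,j=1): S=128.6100, (K−S)⁺=6.0300, hold=27.3291 ⇒ V=27.3291 continue | (k=2,j=2): S=193.5306, (K−S)⁺=0.0000, hold=10.6539 ⇒ V=10.6539 continue  boundary S*=-
step 1: (k=1,j=0): S=104.8425, (K−S)⁺=29.7975, hold=39.6494 ⇒ V=39.6494 continue | (k=1,j=1): S=157.7656, (K−S)⁺=0.0000, hold=19.2254 ⇒ V=19.2254 continue  boundary S*=-
step 0: (k=0,j=0): S=128.6100, (K−S)⁺=6.0300, hold=29.6610 ⇒ V=29.6610 continue  boundary S*=-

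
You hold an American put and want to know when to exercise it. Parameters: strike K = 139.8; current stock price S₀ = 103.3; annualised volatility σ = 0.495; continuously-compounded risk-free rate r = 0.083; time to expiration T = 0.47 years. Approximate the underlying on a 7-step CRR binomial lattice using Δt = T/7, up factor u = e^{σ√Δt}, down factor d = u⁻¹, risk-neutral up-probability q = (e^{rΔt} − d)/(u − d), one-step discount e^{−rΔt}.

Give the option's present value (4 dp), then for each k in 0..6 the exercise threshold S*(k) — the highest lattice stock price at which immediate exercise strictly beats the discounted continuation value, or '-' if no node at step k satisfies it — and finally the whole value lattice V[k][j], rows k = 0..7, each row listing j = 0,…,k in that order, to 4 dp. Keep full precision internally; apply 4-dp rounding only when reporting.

price = 38.2360
boundary = - 90.8649 79.9266 90.8649 79.9266 90.8649 103.3000
tree:
38.2360
48.9351 27.5233
59.8734 37.4228 17.5216
69.4948 48.9351 25.8534 9.0393
77.9581 59.8734 36.5440 15.0083 2.9224
85.4026 69.4948 48.9351 24.0488 5.7589 0.0000
91.9509 77.9581 59.8734 36.5000 11.3484 0.0000 0.0000
97.7109 85.4026 69.4948 48.9351 22.3631 0.0000 0.0000 0.0000

Δt=0.06714  u=1.13685  d=0.87962  q=0.48970  discount=0.99444
step 7 (expiry): payoffs max(K−S,0) = 97.7109 85.4026 69.4948 48.9351 22.3631 0.0000 0.0000 0.0000
step 6: (k=6,j=0): S=47.8491, (K−S)⁺=91.9509, hold=91.1740 ⇒ V=91.9509 exercise | (k=6,j=1): S=61.8419, (K−S)⁺=77.9581, hold=77.1812 ⇒ V=77.9581 exercise | (k=6,j=2): S=79.9266, (K−S)⁺=59.8734, hold=59.0964 ⇒ V=59.8734 exercise | (k=6,j=3): S=103.3000, (K−S)⁺=36.5000, hold=35.7231 ⇒ V=36.5000 exercise | (k=6,j=4): S=133.5086, (K−S)⁺=6.2914, hold=11.3484 ⇒ V=11.3484 continue | (k=6,j=5): S=172.5512, (K−S)⁺=0.0000, hold=0.0000 ⇒ V=0.0000 continue | (k=6,j=6): S=223.0112, (K−S)⁺=0.0000, hold=0.0000 ⇒ V=0.0000 continue  boundary S*=103.3000
step 5: (k=5,j=0): S=54.3974, (K−S)⁺=85.4026, hold=84.6257 ⇒ V=85.4026 exercise | (k=5,j=1): S=70.3052, (K−S)⁺=69.4948, hold=68.7179 ⇒ V=69.4948 exercise | (k=5,j=2): S=90.8649, (K−S)⁺=48.9351, hold=48.1582 ⇒ V=48.9351 exercise | (k=5,j=3): S=117.4369, (K−S)⁺=22.3631, hold=24.0488 ⇒ V=24.0488 continue | (k=5,j=4): S=151.7796, (K−S)⁺=0.0000, hold=5.7589 ⇒ V=5.7589 continue | (k=5,j=5): S=196.1653, (K−S)⁺=0.0000, hold=0.0000 ⇒ V=0.0000 continue  boundary S*=90.8649
step 4: (k=4,j=0): S=61.8419, (K−S)⁺=77.9581, hold=77.1812 ⇒ V=77.9581 exercise | (k=4,j=1): S=79.9266, (K−S)⁺=59.8734, hold=59.0964 ⇒ V=59.8734 exercise | (k=4,j=2): S=103.3000, (K−S)⁺=36.5000, hold=36.5440 ⇒ V=36.5440 continue | (k=4,j=3): S=133.5086, (K−S)⁺=6.2914, hold=15.0083 ⇒ V=15.0083 continue | (k=4,j=4): S=172.5512, (K−S)⁺=0.0000, hold=2.9224 ⇒ V=2.9224 continue  boundary S*=79.9266
step 3: (k=3,j=0): S=70.3052, (K−S)⁺=69.4948, hold=68.7179 ⇒ V=69.4948 exercise | (k=3,j=1): S=90.8649, (K−S)⁺=48.9351, hold=48.1797 ⇒ V=48.9351 exercise | (k=3,j=2): S=117.4369, (K−S)⁺=22.3631, hold=25.8534 ⇒ V=25.8534 continue | (k=3,j=3): S=151.7796, (K−S)⁺=0.0000, hold=9.0393 ⇒ V=9.0393 continue  boundary S*=90.8649
step 2: (k=2,j=0): S=79.9266, (K−S)⁺=59.8734, hold=59.0964 ⇒ V=59.8734 exercise | (k=2,j=1): S=103.3000, (K−S)⁺=36.5000, hold=37.4228 ⇒ V=37.4228 continue | (k=2,j=2): S=133.5086, (K−S)⁺=6.2914, hold=17.5216 ⇒ V=17.5216 continue  boundary S*=79.9266
step 1: (k=1,j=0): S=90.8649, (K−S)⁺=48.9351, hold=48.6076 ⇒ V=48.9351 exercise | (k=1,j=1): S=117.4369, (K−S)⁺=22.3631, hold=27.5233 ⇒ V=27.5233 continue  boundary S*=90.8649
step 0: (k=0,j=0): S=103.3000, (K−S)⁺=36.5000, hold=38.2360 ⇒ V=38.2360 continue  boundary S*=-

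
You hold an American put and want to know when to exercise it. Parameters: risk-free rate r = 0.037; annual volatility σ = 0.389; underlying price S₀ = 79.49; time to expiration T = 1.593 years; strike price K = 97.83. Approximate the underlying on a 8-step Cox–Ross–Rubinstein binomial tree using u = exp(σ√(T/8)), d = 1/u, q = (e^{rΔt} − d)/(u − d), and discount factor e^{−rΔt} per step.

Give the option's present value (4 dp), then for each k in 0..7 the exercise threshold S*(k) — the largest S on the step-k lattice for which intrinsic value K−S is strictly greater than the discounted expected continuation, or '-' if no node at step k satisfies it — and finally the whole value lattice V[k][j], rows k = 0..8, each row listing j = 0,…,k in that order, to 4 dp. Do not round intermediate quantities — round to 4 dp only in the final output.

Δt=0.19912, u=1.18956, d=0.84065, q=0.47791, disc=e^(-rΔt)=0.99266
k=8 terminal: V=max(K-S,0) → 78.0049 69.7763 58.1324 41.6556 18.3400 0.0000 0.0000 0.0000 0.0000
k=7: j=0 S=23.5832 intr=74.2468 cont=73.5287 V=74.2468[EX]; j=1 S=33.3716 intr=64.4584 cont=63.7403 V=64.4584[EX]; j=2 S=47.2228 intr=50.6072 cont=49.8891 V=50.6072[EX]; j=3 S=66.8229 intr=31.0071 cont=30.2890 V=31.0071[EX]; j=4 S=94.5583 intr=3.2717 cont=9.5049 V=9.5049[hold]; j=5 S=133.8054 intr=0.0000 cont=0.0000 V=0.0000[hold]; j=6 S=189.3424 intr=0.0000 cont=0.0000 V=0.0000[hold]; j=7 S=267.9304 intr=0.0000 cont=0.0000 V=0.0000[hold]  S*(7)=66.8229
k=6: j=0 S=28.0537 intr=69.7763 cont=69.0582 V=69.7763[EX]; j=1 S=39.6976 intr=58.1324 cont=57.4143 V=58.1324[EX]; j=2 S=56.1744 intr=41.6556 cont=40.9375 V=41.6556[EX]; j=3 S=79.4900 intr=18.3400 cont=20.5789 V=20.5789[hold]; j=4 S=112.4829 intr=0.0000 cont=4.9260 V=4.9260[hold]; j=5 S=159.1698 intr=0.0000 cont=0.0000 V=0.0000[hold]; j=6 S=225.2345 intr=0.0000 cont=0.0000 V=0.0000[hold]  S*(6)=56.1744
k=5: j=0 S=33.3716 intr=64.4584 cont=63.7403 V=64.4584[EX]; j=1 S=47.2228 intr=50.6072 cont=49.8891 V=50.6072[EX]; j=2 S=66.8229 intr=31.0071 cont=31.3511 V=31.3511[hold]; j=3 S=94.5583 intr=3.2717 cont=13.0021 V=13.0021[hold]; j=4 S=133.8054 intr=0.0000 cont=2.5530 V=2.5530[hold]; j=5 S=189.3424 intr=0.0000 cont=0.0000 V=0.0000[hold]  S*(5)=47.2228
k=4: j=0 S=39.6976 intr=58.1324 cont=57.4143 V=58.1324[EX]; j=1 S=56.1744 intr=41.6556 cont=41.1007 V=41.6556[EX]; j=2 S=79.4900 intr=18.3400 cont=22.4162 V=22.4162[hold]; j=3 S=112.4829 intr=0.0000 cont=7.9496 V=7.9496[hold]; j=4 S=159.1698 intr=0.0000 cont=1.3231 V=1.3231[hold]  S*(4)=56.1744
k=3: j=0 S=47.2228 intr=50.6072 cont=49.8891 V=50.6072[EX]; j=1 S=66.8229 intr=31.0071 cont=32.2227 V=32.2227[hold]; j=2 S=94.5583 intr=3.2717 cont=15.3888 V=15.3888[hold]; j=3 S=133.8054 intr=0.0000 cont=4.7477 V=4.7477[hold]  S*(3)=47.2228
k=2: j=0 S=56.1744 intr=41.6556 cont=41.5142 V=41.6556[EX]; j=1 S=79.4900 intr=18.3400 cont=24.0002 V=24.0002[hold]; j=2 S=112.4829 intr=0.0000 cont=10.2277 V=10.2277[hold]  S*(2)=56.1744
k=1: j=0 S=66.8229 intr=31.0071 cont=32.9741 V=32.9741[hold]; j=1 S=94.5583 intr=3.2717 cont=17.2904 V=17.2904[hold]  S*(1)=-
k=0: j=0 S=79.4900 intr=18.3400 cont=25.2917 V=25.2917[hold]  S*(0)=-

price = 25.2917
boundary = - - 56.1744 47.2228 56.1744 47.2228 56.1744 66.8229
tree:
25.2917
32.9741 17.2904
41.6556 24.0002 10.2277
50.6072 32.2227 15.3888 4.7477
58.1324 41.6556 22.4162 7.9496 1.3231
64.4584 50.6072 31.3511 13.0021 2.5530 0.0000
69.7763 58.1324 41.6556 20.5789 4.9260 0.0000 0.0000
74.2468 64.4584 50.6072 31.0071 9.5049 0.0000 0.0000 0.0000
78.0049 69.7763 58.1324 41.6556 18.3400 0.0000 0.0000 0.0000 0.0000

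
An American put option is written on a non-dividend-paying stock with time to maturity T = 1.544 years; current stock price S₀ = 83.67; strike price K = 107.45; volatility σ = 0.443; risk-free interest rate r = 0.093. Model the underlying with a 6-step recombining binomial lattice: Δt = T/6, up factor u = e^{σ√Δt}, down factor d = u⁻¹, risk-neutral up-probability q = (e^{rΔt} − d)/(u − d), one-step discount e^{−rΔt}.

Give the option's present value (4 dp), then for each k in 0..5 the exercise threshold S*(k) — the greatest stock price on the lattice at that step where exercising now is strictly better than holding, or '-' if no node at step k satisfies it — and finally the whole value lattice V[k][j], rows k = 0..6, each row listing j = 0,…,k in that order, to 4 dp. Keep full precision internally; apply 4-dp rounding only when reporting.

price = 28.5511
boundary = - 66.8302 53.3797 66.8302 53.3797 66.8302
tree:
28.5511
40.6198 17.7509
54.0703 27.3793 8.8895
64.8137 40.6198 15.3384 2.8084
73.3949 54.0703 25.5961 5.7241 0.0000
80.2490 64.8137 40.6198 11.6670 0.0000 0.0000
85.7236 73.3949 54.0703 23.7800 0.0000 0.0000 0.0000

Δt=0.25733  u=1.25198  d=0.79874  q=0.49749  discount=0.97635
step 6 (expiry): payoffs max(K−S,0) = 85.7236 73.3949 54.0703 23.7800 0.0000 0.0000 0.0000
step 5: (k=5,j=0): S=27.2010, (K−S)⁺=80.2490, hold=77.7080 ⇒ V=80.2490 exercise | (k=5,j=1): S=42.6363, (K−S)⁺=64.8137, hold=62.2728 ⇒ V=64.8137 exercise | (k=5,j=2): S=66.8302, (K−S)⁺=40.6198, hold=38.0788 ⇒ V=40.6198 exercise | (k=5,j=3): S=104.7531, (K−S)⁺=2.6969, hold=11.6670 ⇒ V=11.6670 continue | (k=5,j=4): S=164.1952, (K−S)⁺=0.0000, hold=0.0000 ⇒ V=0.0000 continue | (k=5,j=5): S=257.3679, (K−S)⁺=0.0000, hold=0.0000 ⇒ V=0.0000 continue  boundary S*=66.8302
step 4: (k=4,j=0): S=34.0551, (K−S)⁺=73.3949, hold=70.8539 ⇒ V=73.3949 exercise | (k=4,j=1): S=53.3797, (K−S)⁺=54.0703, hold=51.5294 ⇒ V=54.0703 exercise | (k=4,j=2): S=83.6700, (K−S)⁺=23.7800, hold=25.5961 ⇒ V=25.5961 continue | (k=4,j=3): S=131.1486, (K−S)⁺=0.0000, hold=5.7241 ⇒ V=5.7241 continue | (k=4,j=4): S=205.5689, (K−S)⁺=0.0000, hold=0.0000 ⇒ V=0.0000 continue  boundary S*=53.3797
step 3: (k=3,j=0): S=42.6363, (K−S)⁺=64.8137, hold=62.2728 ⇒ V=64.8137 exercise | (k=3,j=1): S=66.8302, (K−S)⁺=40.6198, hold=38.9609 ⇒ V=40.6198 exercise | (k=3,j=2): S=104.7531, (K−S)⁺=2.6969, hold=15.3384 ⇒ V=15.3384 continue | (k=3,j=3): S=164.1952, (K−S)⁺=0.0000, hold=2.8084 ⇒ V=2.8084 continue  boundary S*=66.8302
step 2: (k=2,j=0): S=53.3797, (K−S)⁺=54.0703, hold=51.5294 ⇒ V=54.0703 exercise | (k=2,j=1): S=83.6700, (K−S)⁺=23.7800, hold=27.3793 ⇒ V=27.3793 continue | (k=2,j=2): S=131.1486, (K−S)⁺=0.0000, hold=8.8895 ⇒ V=8.8895 continue  boundary S*=53.3797
step 1: (k=1,j=0): S=66.8302, (K−S)⁺=40.6198, hold=39.8271 ⇒ V=40.6198 exercise | (k=1,j=1): S=104.7531, (K−S)⁺=2.6969, hold=17.7509 ⇒ V=17.7509 continue  boundary S*=66.8302
step 0: (k=0,j=0): S=83.6700, (K−S)⁺=23.7800, hold=28.5511 ⇒ V=28.5511 continue  boundary S*=-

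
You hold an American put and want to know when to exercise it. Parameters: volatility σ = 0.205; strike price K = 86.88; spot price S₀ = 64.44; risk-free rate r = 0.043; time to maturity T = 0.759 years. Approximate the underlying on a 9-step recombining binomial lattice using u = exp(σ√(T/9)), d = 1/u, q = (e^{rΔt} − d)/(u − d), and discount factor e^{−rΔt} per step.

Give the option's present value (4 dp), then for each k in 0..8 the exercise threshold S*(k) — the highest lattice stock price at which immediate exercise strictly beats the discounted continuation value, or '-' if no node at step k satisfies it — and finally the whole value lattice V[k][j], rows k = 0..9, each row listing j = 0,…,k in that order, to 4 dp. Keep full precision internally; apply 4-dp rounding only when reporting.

params: Δt=0.08433 u=1.06134 d=0.94220 q=0.51562 e^(-rΔt)=0.99638
t_9 payoffs: 49.1693 44.4011 39.0299 32.9796 26.1643 18.4872 9.8395 0.0982 0.0000 0.0000
t_8: node(8,0) S=40.0238 payoff=46.8562 vs cont=46.5417 → 46.8562 [stop]  node(8,1) S=45.0846 payoff=41.7954 vs cont=41.4809 → 41.7954 [stop]  node(8,2) S=50.7852 payoff=36.0948 vs cont=35.7803 → 36.0948 [stop]  node(8,3) S=57.2066 payoff=29.6734 vs cont=29.3589 → 29.6734 [stop]  node(8,4) S=64.4400 payoff=22.4400 vs cont=22.1255 → 22.4400 [stop]  node(8,5) S=72.5880 payoff=14.2920 vs cont=13.9775 → 14.2920 [stop]  node(8,6) S=81.7662 payoff=5.1138 vs cont=4.7993 → 5.1138 [stop]  node(8,7) S=92.1050 payoff=0.0000 vs cont=0.0474 → 0.0474 [wait]  node(8,8) S=103.7510 payoff=0.0000 vs cont=0.0000 → 0.0000 [wait]  ⇒ S*(8)=81.7662
t_7: node(7,0) S=42.4789 payoff=44.4011 vs cont=44.0866 → 44.4011 [stop]  node(7,1) S=47.8501 payoff=39.0299 vs cont=38.7154 → 39.0299 [stop]  node(7,2) S=53.9004 payoff=32.9796 vs cont=32.6651 → 32.9796 [stop]  node(7,3) S=60.7157 payoff=26.1643 vs cont=25.8498 → 26.1643 [stop]  node(7,4) S=68.3928 payoff=18.4872 vs cont=18.1728 → 18.4872 [stop]  node(7,5) S=77.0405 payoff=9.8395 vs cont=9.5250 → 9.8395 [stop]  node(7,6) S=86.7818 payoff=0.0982 vs cont=2.4924 → 2.4924 [wait]  node(7,7) S=97.7547 payoff=0.0000 vs cont=0.0229 → 0.0229 [wait]  ⇒ S*(7)=77.0405
t_6: node(6,0) S=45.0846 payoff=41.7954 vs cont=41.4809 → 41.7954 [stop]  node(6,1) S=50.7852 payoff=36.0948 vs cont=35.7803 → 36.0948 [stop]  node(6,2) S=57.2066 payoff=29.6734 vs cont=29.3589 → 29.6734 [stop]  node(6,3) S=64.4400 payoff=22.4400 vs cont=22.1255 → 22.4400 [stop]  node(6,4) S=72.5880 payoff=14.2920 vs cont=13.9775 → 14.2920 [stop]  node(6,5) S=81.7662 payoff=5.1138 vs cont=6.0293 → 6.0293 [wait]  node(6,6) S=92.1050 payoff=0.0000 vs cont=1.2147 → 1.2147 [wait]  ⇒ S*(6)=72.5880
t_5: node(5,0) S=47.8501 payoff=39.0299 vs cont=38.7154 → 39.0299 [stop]  node(5,1) S=53.9004 payoff=32.9796 vs cont=32.6651 → 32.9796 [stop]  node(5,2) S=60.7157 payoff=26.1643 vs cont=25.8498 → 26.1643 [stop]  node(5,3) S=68.3928 payoff=18.4872 vs cont=18.1728 → 18.4872 [stop]  node(5,4) S=77.0405 payoff=9.8395 vs cont=9.9953 → 9.9953 [wait]  node(5,5) S=86.7818 payoff=0.0982 vs cont=3.5340 → 3.5340 [wait]  ⇒ S*(5)=68.3928
t_4: node(4,0) S=50.7852 payoff=36.0948 vs cont=35.7803 → 36.0948 [stop]  node(4,1) S=57.2066 payoff=29.6734 vs cont=29.3589 → 29.6734 [stop]  node(4,2) S=64.4400 payoff=22.4400 vs cont=22.1255 → 22.4400 [stop]  node(4,3) S=72.5880 payoff=14.2920 vs cont=14.0576 → 14.2920 [stop]  node(4,4) S=81.7662 payoff=5.1138 vs cont=6.6396 → 6.6396 [wait]  ⇒ S*(4)=72.5880
t_3: node(3,0) S=53.9004 payoff=32.9796 vs cont=32.6651 → 32.9796 [stop]  node(3,1) S=60.7157 payoff=26.1643 vs cont=25.8498 → 26.1643 [stop]  node(3,2) S=68.3928 payoff=18.4872 vs cont=18.1728 → 18.4872 [stop]  node(3,3) S=77.0405 payoff=9.8395 vs cont=10.3089 → 10.3089 [wait]  ⇒ S*(3)=68.3928
t_2: node(2,0) S=57.2066 payoff=29.6734 vs cont=29.3589 → 29.6734 [stop]  node(2,1) S=64.4400 payoff=22.4400 vs cont=22.1255 → 22.4400 [stop]  node(2,2) S=72.5880 payoff=14.2920 vs cont=14.2187 → 14.2920 [stop]  ⇒ S*(2)=72.5880
t_1: node(1,0) S=60.7157 payoff=26.1643 vs cont=25.8498 → 26.1643 [stop]  node(1,1) S=68.3928 payoff=18.4872 vs cont=18.1728 → 18.4872 [stop]  ⇒ S*(1)=68.3928
t_0: node(0,0) S=64.4400 payoff=22.4400 vs cont=22.1255 → 22.4400 [stop]  ⇒ S*(0)=64.4400

price = 22.4400
boundary = 64.4400 68.3928 72.5880 68.3928 72.5880 68.3928 72.5880 77.0405 81.7662
tree:
22.4400
26.1643 18.4872
29.6734 22.4400 14.2920
32.9796 26.1643 18.4872 10.3089
36.0948 29.6734 22.4400 14.2920 6.6396
39.0299 32.9796 26.1643 18.4872 9.9953 3.5340
41.7954 36.0948 29.6734 22.4400 14.2920 6.0293 1.2147
44.4011 39.0299 32.9796 26.1643 18.4872 9.8395 2.4924 0.0229
46.8562 41.7954 36.0948 29.6734 22.4400 14.2920 5.1138 0.0474 0.0000
49.1693 44.4011 39.0299 32.9796 26.1643 18.4872 9.8395 0.0982 0.0000 0.0000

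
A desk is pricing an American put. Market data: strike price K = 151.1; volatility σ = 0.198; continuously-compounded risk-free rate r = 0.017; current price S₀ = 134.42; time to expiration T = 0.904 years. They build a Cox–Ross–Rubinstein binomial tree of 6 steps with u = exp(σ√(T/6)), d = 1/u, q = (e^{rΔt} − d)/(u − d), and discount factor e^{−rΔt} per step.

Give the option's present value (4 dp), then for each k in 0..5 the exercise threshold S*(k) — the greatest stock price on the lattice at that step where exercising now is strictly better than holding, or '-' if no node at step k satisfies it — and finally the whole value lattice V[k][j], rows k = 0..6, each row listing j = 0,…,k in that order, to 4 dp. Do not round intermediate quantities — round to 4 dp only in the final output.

Δt=0.15067  u=1.07989  d=0.92602  q=0.49746  discount=0.99744
step 6 (expiry): payoffs max(K−S,0) = 66.3388 52.2555 35.8321 16.6800 0.0000 0.0000 0.0000
step 5: (k=5,j=0): S=91.5324, (K−S)⁺=59.5676, hold=59.1811 ⇒ V=59.5676 exercise | (k=5,j=1): S=106.7408, (K−S)⁺=44.3592, hold=43.9727 ⇒ V=44.3592 exercise | (k=5,j=2): S=124.4761, (K−S)⁺=26.6239, hold=26.2374 ⇒ V=26.6239 exercise | (k=5,j=3): S=145.1582, (K−S)⁺=5.9418, hold=8.3609 ⇒ V=8.3609 continue | (k=5,j=4): S=169.2768, (K−S)⁺=0.0000, hold=0.0000 ⇒ V=0.0000 continue | (k=5,j=5): S=197.4027, (K−S)⁺=0.0000, hold=0.0000 ⇒ V=0.0000 continue  boundary S*=124.4761
step 4: (k=4,j=0): S=98.8445, (K−S)⁺=52.2555, hold=51.8690 ⇒ V=52.2555 exercise | (k=4,j=1): S=115.2679, (K−S)⁺=35.8321, hold=35.4456 ⇒ V=35.8321 exercise | (k=4,j=2): S=134.4200, (K−S)⁺=16.6800, hold=17.4938 ⇒ V=17.4938 continue | (k=4,j=3): S=156.7543, (K−S)⁺=0.0000, hold=4.1909 ⇒ V=4.1909 continue | (k=4,j=4): S=182.7996, (K−S)⁺=0.0000, hold=0.0000 ⇒ V=0.0000 continue  boundary S*=115.2679
step 3: (k=3,j=0): S=106.7408, (K−S)⁺=44.3592, hold=43.9727 ⇒ V=44.3592 exercise | (k=3,j=1): S=124.4761, (K−S)⁺=26.6239, hold=26.6412 ⇒ V=26.6412 continue | (k=3,j=2): S=145.1582, (K−S)⁺=5.9418, hold=10.8483 ⇒ V=10.8483 continue | (k=3,j=3): S=169.2768, (K−S)⁺=0.0000, hold=2.1007 ⇒ V=2.1007 continue  boundary S*=106.7408
step 2: (k=2,j=0): S=115.2679, (K−S)⁺=35.8321, hold=35.4542 ⇒ V=35.8321 exercise | (k=2,j=1): S=134.4200, (K−S)⁺=16.6800, hold=18.7367 ⇒ V=18.7367 continue | (k=2,j=2): S=156.7543, (K−S)⁺=0.0000, hold=6.4800 ⇒ V=6.4800 continue  boundary S*=115.2679
step 1: (k=1,j=0): S=124.4761, (K−S)⁺=26.6239, hold=27.2579 ⇒ V=27.2579 continue | (k=1,j=1): S=145.1582, (K−S)⁺=5.9418, hold=12.6071 ⇒ V=12.6071 continue  boundary S*=-
step 0: (k=0,j=0): S=134.4200, (K−S)⁺=16.6800, hold=19.9186 ⇒ V=19.9186 continue  boundary S*=-

price = 19.9186
boundary = - - 115.2679 106.7408 115.2679 124.4761
tree:
19.9186
27.2579 12.6071
35.8321 18.7367 6.4800
44.3592 26.6412 10.8483 2.1007
52.2555 35.8321 17.4938 4.1909 0.0000
59.5676 44.3592 26.6239 8.3609 0.0000 0.0000
66.3388 52.2555 35.8321 16.6800 0.0000 0.0000 0.0000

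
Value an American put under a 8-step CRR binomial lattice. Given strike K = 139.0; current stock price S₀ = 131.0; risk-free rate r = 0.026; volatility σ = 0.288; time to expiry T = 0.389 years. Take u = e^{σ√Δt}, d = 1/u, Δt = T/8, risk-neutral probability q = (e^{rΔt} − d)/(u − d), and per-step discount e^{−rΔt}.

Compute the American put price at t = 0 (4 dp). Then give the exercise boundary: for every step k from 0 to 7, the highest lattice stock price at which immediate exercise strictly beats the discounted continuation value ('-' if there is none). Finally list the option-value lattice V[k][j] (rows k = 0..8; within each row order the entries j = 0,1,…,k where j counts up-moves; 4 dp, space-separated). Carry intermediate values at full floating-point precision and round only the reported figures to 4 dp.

params: Δt=0.04863 u=1.06557 d=0.93847 q=0.49408 e^(-rΔt)=0.99874
t_8 payoffs: 60.1821 49.5075 37.3873 23.6255 8.0000 0.0000 0.0000 0.0000 0.0000
t_7: node(7,0) S=83.9858 payoff=55.0142 vs cont=54.8386 → 55.0142 [stop]  node(7,1) S=95.3602 payoff=43.6398 vs cont=43.4641 → 43.6398 [stop]  node(7,2) S=108.2752 payoff=30.7248 vs cont=30.5492 → 30.7248 [stop]  node(7,3) S=122.9392 payoff=16.0608 vs cont=15.8851 → 16.0608 [stop]  node(7,4) S=139.5893 payoff=0.0000 vs cont=4.0422 → 4.0422 [wait]  node(7,5) S=158.4943 payoff=0.0000 vs cont=0.0000 → 0.0000 [wait]  node(7,6) S=179.9597 payoff=0.0000 vs cont=0.0000 → 0.0000 [wait]  node(7,7) S=204.3322 payoff=0.0000 vs cont=0.0000 → 0.0000 [wait]  ⇒ S*(7)=122.9392
t_6: node(6,0) S=89.4925 payoff=49.5075 vs cont=49.3319 → 49.5075 [stop]  node(6,1) S=101.6127 payoff=37.3873 vs cont=37.2116 → 37.3873 [stop]  node(6,2) S=115.3745 payoff=23.6255 vs cont=23.4499 → 23.6255 [stop]  node(6,3) S=131.0000 payoff=8.0000 vs cont=10.1098 → 10.1098 [wait]  node(6,4) S=148.7417 payoff=0.0000 vs cont=2.0425 → 2.0425 [wait]  node(6,5) S=168.8863 payoff=0.0000 vs cont=0.0000 → 0.0000 [wait]  node(6,6) S=191.7591 payoff=0.0000 vs cont=0.0000 → 0.0000 [wait]  ⇒ S*(6)=115.3745
t_5: node(5,0) S=95.3602 payoff=43.6398 vs cont=43.4641 → 43.6398 [stop]  node(5,1) S=108.2752 payoff=30.7248 vs cont=30.5492 → 30.7248 [stop]  node(5,2) S=122.9392 payoff=16.0608 vs cont=16.9263 → 16.9263 [wait]  node(5,3) S=139.5893 payoff=0.0000 vs cont=6.1162 → 6.1162 [wait]  node(5,4) S=158.4943 payoff=0.0000 vs cont=1.0320 → 1.0320 [wait]  node(5,5) S=179.9597 payoff=0.0000 vs cont=0.0000 → 0.0000 [wait]  ⇒ S*(5)=108.2752
t_4: node(4,0) S=101.6127 payoff=37.3873 vs cont=37.2116 → 37.3873 [stop]  node(4,1) S=115.3745 payoff=23.6255 vs cont=23.8770 → 23.8770 [wait]  node(4,2) S=131.0000 payoff=8.0000 vs cont=11.5705 → 11.5705 [wait]  node(4,3) S=148.7417 payoff=0.0000 vs cont=3.5996 → 3.5996 [wait]  node(4,4) S=168.8863 payoff=0.0000 vs cont=0.5215 → 0.5215 [wait]  ⇒ S*(4)=101.6127
t_3: node(3,0) S=108.2752 payoff=30.7248 vs cont=30.6733 → 30.7248 [stop]  node(3,1) S=122.9392 payoff=16.0608 vs cont=17.7741 → 17.7741 [wait]  node(3,2) S=139.5893 payoff=0.0000 vs cont=7.6226 → 7.6226 [wait]  node(3,3) S=158.4943 payoff=0.0000 vs cont=2.0761 → 2.0761 [wait]  ⇒ S*(3)=108.2752
t_2: node(2,0) S=115.3745 payoff=23.6255 vs cont=24.2954 → 24.2954 [wait]  node(2,1) S=131.0000 payoff=8.0000 vs cont=12.7423 → 12.7423 [wait]  node(2,2) S=148.7417 payoff=0.0000 vs cont=4.8760 → 4.8760 [wait]  ⇒ S*(2)=-
t_1: node(1,0) S=122.9392 payoff=16.0608 vs cont=18.5637 → 18.5637 [wait]  node(1,1) S=139.5893 payoff=0.0000 vs cont=8.8445 → 8.8445 [wait]  ⇒ S*(1)=-
t_0: node(0,0) S=131.0000 payoff=8.0000 vs cont=13.7443 → 13.7443 [wait]  ⇒ S*(0)=-

price = 13.7443
boundary = - - - 108.2752 101.6127 108.2752 115.3745 122.9392
tree:
13.7443
18.5637 8.8445
24.2954 12.7423 4.8760
30.7248 17.7741 7.6226 2.0761
37.3873 23.8770 11.5705 3.5996 0.5215
43.6398 30.7248 16.9263 6.1162 1.0320 0.0000
49.5075 37.3873 23.6255 10.1098 2.0425 0.0000 0.0000
55.0142 43.6398 30.7248 16.0608 4.0422 0.0000 0.0000 0.0000
60.1821 49.5075 37.3873 23.6255 8.0000 0.0000 0.0000 0.0000 0.0000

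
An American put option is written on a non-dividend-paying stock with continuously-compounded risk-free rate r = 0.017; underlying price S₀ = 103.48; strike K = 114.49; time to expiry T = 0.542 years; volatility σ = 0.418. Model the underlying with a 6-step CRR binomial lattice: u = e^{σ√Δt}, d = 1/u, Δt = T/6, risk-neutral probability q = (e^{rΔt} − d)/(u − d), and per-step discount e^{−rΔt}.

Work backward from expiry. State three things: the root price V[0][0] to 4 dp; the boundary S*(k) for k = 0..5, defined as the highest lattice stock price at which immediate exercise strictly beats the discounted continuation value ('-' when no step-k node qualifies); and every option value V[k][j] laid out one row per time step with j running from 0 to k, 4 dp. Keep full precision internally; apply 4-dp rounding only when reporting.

price = 19.4592
boundary = - - - 70.9860 80.4885 91.2631
tree:
19.4592
26.4287 11.8108
34.6207 17.4503 5.6092
43.5040 24.9040 9.2597 1.5883
51.8847 34.0015 14.9186 3.0284 0.0000
59.2759 43.5040 23.2269 5.7743 0.0000 0.0000
65.7945 51.8847 34.0015 11.0100 0.0000 0.0000 0.0000

Δt=0.09033, u=1.13386, d=0.88194, q=0.47473, disc=e^(-rΔt)=0.99847
k=6 terminal: V=max(K-S,0) → 65.7945 51.8847 34.0015 11.0100 0.0000 0.0000 0.0000
k=5: j=0 S=55.2141 intr=59.2759 cont=59.1002 V=59.2759[EX]; j=1 S=70.9860 intr=43.5040 cont=43.3283 V=43.5040[EX]; j=2 S=91.2631 intr=23.2269 cont=23.0512 V=23.2269[EX]; j=3 S=117.3323 intr=0.0000 cont=5.7743 V=5.7743[hold]; j=4 S=150.8483 intr=0.0000 cont=0.0000 V=0.0000[hold]; j=5 S=193.9380 intr=0.0000 cont=0.0000 V=0.0000[hold]  S*(5)=91.2631
k=4: j=0 S=62.6053 intr=51.8847 cont=51.7090 V=51.8847[EX]; j=1 S=80.4885 intr=34.0015 cont=33.8258 V=34.0015[EX]; j=2 S=103.4800 intr=11.0100 cont=14.9186 V=14.9186[hold]; j=3 S=133.0390 intr=0.0000 cont=3.0284 V=3.0284[hold]; j=4 S=171.0415 intr=0.0000 cont=0.0000 V=0.0000[hold]  S*(4)=80.4885
k=3: j=0 S=70.9860 intr=43.5040 cont=43.3283 V=43.5040[EX]; j=1 S=91.2631 intr=23.2269 cont=24.9040 V=24.9040[hold]; j=2 S=117.3323 intr=0.0000 cont=9.2597 V=9.2597[hold]; j=3 S=150.8483 intr=0.0000 cont=1.5883 V=1.5883[hold]  S*(3)=70.9860
k=2: j=0 S=80.4885 intr=34.0015 cont=34.6207 V=34.6207[hold]; j=1 S=103.4800 intr=11.0100 cont=17.4503 V=17.4503[hold]; j=2 S=133.0390 intr=0.0000 cont=5.6092 V=5.6092[hold]  S*(2)=-
k=1: j=0 S=91.2631 intr=23.2269 cont=26.4287 V=26.4287[hold]; j=1 S=117.3323 intr=0.0000 cont=11.8108 V=11.8108[hold]  S*(1)=-
k=0: j=0 S=103.4800 intr=11.0100 cont=19.4592 V=19.4592[hold]  S*(0)=-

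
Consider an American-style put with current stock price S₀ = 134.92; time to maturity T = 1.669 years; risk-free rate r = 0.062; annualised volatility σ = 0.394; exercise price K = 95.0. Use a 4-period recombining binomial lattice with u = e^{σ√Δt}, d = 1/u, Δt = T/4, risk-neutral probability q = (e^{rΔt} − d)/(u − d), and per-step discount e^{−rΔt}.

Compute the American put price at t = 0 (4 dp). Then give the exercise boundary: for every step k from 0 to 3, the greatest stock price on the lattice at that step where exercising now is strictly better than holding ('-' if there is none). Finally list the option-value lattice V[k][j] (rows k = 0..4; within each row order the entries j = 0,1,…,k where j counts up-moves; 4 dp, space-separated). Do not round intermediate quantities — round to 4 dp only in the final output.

price = 6.4640
boundary = - - - 62.8764
tree:
6.4640
11.3004 1.7299
19.3362 3.4650 0.0000
32.1236 6.9401 0.0000 0.0000
46.2519 13.9007 0.0000 0.0000 0.0000

Δt=0.41725  u=1.28982  d=0.77530  q=0.48765  discount=0.97446
step 4 (expiry): payoffs max(K−S,0) = 46.2519 13.9007 0.0000 0.0000 0.0000
step 3: (k=3,j=0): S=62.8764, (K−S)⁺=32.1236, hold=29.6975 ⇒ V=32.1236 exercise | (k=3,j=1): S=104.6036, (K−S)⁺=0.0000, hold=6.9401 ⇒ V=6.9401 continue | (k=3,j=2): S=174.0227, (K−S)⁺=0.0000, hold=0.0000 ⇒ V=0.0000 continue | (k=3,j=3): S=289.5111, (K−S)⁺=0.0000, hold=0.0000 ⇒ V=0.0000 continue  boundary S*=62.8764
step 2: (k=2,j=0): S=81.0993, (K−S)⁺=13.9007, hold=19.3362 ⇒ V=19.3362 continue | (k=2,j=1): S=134.9200, (K−S)⁺=0.0000, hold=3.4650 ⇒ V=3.4650 continue | (k=2,j=2): S=224.4583, (K−S)⁺=0.0000, hold=0.0000 ⇒ V=0.0000 continue  boundary S*=-
step 1: (k=1,j=0): S=104.6036, (K−S)⁺=0.0000, hold=11.3004 ⇒ V=11.3004 continue | (k=1,j=1): S=174.0227, (K−S)⁺=0.0000, hold=1.7299 ⇒ V=1.7299 continue  boundary S*=-
step 0: (k=0,j=0): S=134.9200, (K−S)⁺=0.0000, hold=6.4640 ⇒ V=6.4640 continue  boundary S*=-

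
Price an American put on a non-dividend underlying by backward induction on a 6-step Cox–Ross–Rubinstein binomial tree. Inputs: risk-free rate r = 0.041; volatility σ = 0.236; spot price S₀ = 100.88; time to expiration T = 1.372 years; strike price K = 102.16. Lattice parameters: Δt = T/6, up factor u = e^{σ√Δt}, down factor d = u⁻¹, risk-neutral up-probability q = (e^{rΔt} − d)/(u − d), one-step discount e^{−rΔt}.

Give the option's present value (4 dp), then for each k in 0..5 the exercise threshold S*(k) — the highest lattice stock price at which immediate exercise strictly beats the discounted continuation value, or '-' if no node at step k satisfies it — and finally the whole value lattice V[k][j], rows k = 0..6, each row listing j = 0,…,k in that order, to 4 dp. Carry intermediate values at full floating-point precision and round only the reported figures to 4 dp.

params: Δt=0.22867 u=1.11947 d=0.89328 q=0.51346 e^(-rΔt)=0.99067
t_6 payoffs: 50.9050 37.9269 21.6625 1.2800 0.0000 0.0000 0.0000
t_5: node(5,0) S=57.3783 payoff=44.7817 vs cont=43.8284 → 44.7817 [stop]  node(5,1) S=71.9069 payoff=30.2531 vs cont=29.2998 → 30.2531 [stop]  node(5,2) S=90.1143 payoff=12.0457 vs cont=11.0924 → 12.0457 [stop]  node(5,3) S=112.9319 payoff=0.0000 vs cont=0.6170 → 0.6170 [wait]  node(5,4) S=141.5271 payoff=0.0000 vs cont=0.0000 → 0.0000 [wait]  node(5,5) S=177.3628 payoff=0.0000 vs cont=0.0000 → 0.0000 [wait]  ⇒ S*(5)=90.1143
t_4: node(4,0) S=64.2331 payoff=37.9269 vs cont=36.9735 → 37.9269 [stop]  node(4,1) S=80.4975 payoff=21.6625 vs cont=20.7092 → 21.6625 [stop]  node(4,2) S=100.8800 payoff=1.2800 vs cont=6.1198 → 6.1198 [wait]  node(4,3) S=126.4236 payoff=0.0000 vs cont=0.2974 → 0.2974 [wait]  node(4,4) S=158.4349 payoff=0.0000 vs cont=0.0000 → 0.0000 [wait]  ⇒ S*(4)=80.4975
t_3: node(3,0) S=71.9069 payoff=30.2531 vs cont=29.2998 → 30.2531 [stop]  node(3,1) S=90.1143 payoff=12.0457 vs cont=13.5543 → 13.5543 [wait]  node(3,2) S=112.9319 payoff=0.0000 vs cont=3.1010 → 3.1010 [wait]  node(3,3) S=141.5271 payoff=0.0000 vs cont=0.1433 → 0.1433 [wait]  ⇒ S*(3)=71.9069
t_2: node(2,0) S=80.4975 payoff=21.6625 vs cont=21.4766 → 21.6625 [stop]  node(2,1) S=100.8800 payoff=1.2800 vs cont=8.1106 → 8.1106 [wait]  node(2,2) S=126.4236 payoff=0.0000 vs cont=1.5676 → 1.5676 [wait]  ⇒ S*(2)=80.4975
t_1: node(1,0) S=90.1143 payoff=12.0457 vs cont=14.5669 → 14.5669 [wait]  node(1,1) S=112.9319 payoff=0.0000 vs cont=4.7067 → 4.7067 [wait]  ⇒ S*(1)=-
t_0: node(0,0) S=100.8800 payoff=1.2800 vs cont=9.4154 → 9.4154 [wait]  ⇒ S*(0)=-

price = 9.4154
boundary = - - 80.4975 71.9069 80.4975 90.1143
tree:
9.4154
14.5669 4.7067
21.6625 8.1106 1.5676
30.2531 13.5543 3.1010 0.1433
37.9269 21.6625 6.1198 0.2974 0.0000
44.7817 30.2531 12.0457 0.6170 0.0000 0.0000
50.9050 37.9269 21.6625 1.2800 0.0000 0.0000 0.0000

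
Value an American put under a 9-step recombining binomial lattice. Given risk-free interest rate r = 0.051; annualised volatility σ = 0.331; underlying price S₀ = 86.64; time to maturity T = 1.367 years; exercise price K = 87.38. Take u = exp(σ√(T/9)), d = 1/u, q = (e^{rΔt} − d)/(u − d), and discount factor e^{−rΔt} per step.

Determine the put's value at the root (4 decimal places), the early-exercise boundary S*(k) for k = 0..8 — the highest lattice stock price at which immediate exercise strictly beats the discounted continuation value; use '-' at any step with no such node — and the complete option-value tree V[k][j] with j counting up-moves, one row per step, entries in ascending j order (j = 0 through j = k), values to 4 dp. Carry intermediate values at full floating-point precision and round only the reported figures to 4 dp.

price = 11.4569
boundary = - - - 58.8364 51.7156 58.8364 51.7156 58.8364 66.9376
tree:
11.4569
16.0033 7.0504
21.7158 10.4914 3.6897
28.5436 15.1682 5.9382 1.4795
35.6644 21.2087 9.3125 2.6274 0.3448
41.9233 28.5436 14.1418 4.5871 0.6920 0.0000
47.4248 35.6644 20.6195 7.8291 1.3887 0.0000 0.0000
52.2604 41.9233 28.5436 12.9491 2.7871 0.0000 0.0000 0.0000
56.5108 47.4248 35.6644 20.4424 5.5935 0.0000 0.0000 0.0000 0.0000
60.2468 52.2604 41.9233 28.5436 11.2257 0.0000 0.0000 0.0000 0.0000 0.0000

params: Δt=0.15189 u=1.13769 d=0.87897 q=0.49785 e^(-rΔt)=0.99228
t_9 payoffs: 60.2468 52.2604 41.9233 28.5436 11.2257 0.0000 0.0000 0.0000 0.0000 0.0000
t_8: node(8,0) S=30.8692 payoff=56.5108 vs cont=55.8366 → 56.5108 [stop]  node(8,1) S=39.9552 payoff=47.4248 vs cont=46.7505 → 47.4248 [stop]  node(8,2) S=51.7156 payoff=35.6644 vs cont=34.9901 → 35.6644 [stop]  node(8,3) S=66.9376 payoff=20.4424 vs cont=19.7681 → 20.4424 [stop]  node(8,4) S=86.6400 payoff=0.7400 vs cont=5.5935 → 5.5935 [wait]  node(8,5) S=112.1416 payoff=0.0000 vs cont=0.0000 → 0.0000 [wait]  node(8,6) S=145.1493 payoff=0.0000 vs cont=0.0000 → 0.0000 [wait]  node(8,7) S=187.8726 payoff=0.0000 vs cont=0.0000 → 0.0000 [wait]  node(8,8) S=243.1709 payoff=0.0000 vs cont=0.0000 → 0.0000 [wait]  ⇒ S*(8)=66.9376
t_7: node(7,0) S=35.1196 payoff=52.2604 vs cont=51.5862 → 52.2604 [stop]  node(7,1) S=45.4567 payoff=41.9233 vs cont=41.2491 → 41.9233 [stop]  node(7,2) S=58.8364 payoff=28.5436 vs cont=27.8694 → 28.5436 [stop]  node(7,3) S=76.1543 payoff=11.2257 vs cont=12.9491 → 12.9491 [wait]  node(7,4) S=98.5695 payoff=0.0000 vs cont=2.7871 → 2.7871 [wait]  node(7,5) S=127.5824 payoff=0.0000 vs cont=0.0000 → 0.0000 [wait]  node(7,6) S=165.1350 payoff=0.0000 vs cont=0.0000 → 0.0000 [wait]  node(7,7) S=213.7408 payoff=0.0000 vs cont=0.0000 → 0.0000 [wait]  ⇒ S*(7)=58.8364
t_6: node(6,0) S=39.9552 payoff=47.4248 vs cont=46.7505 → 47.4248 [stop]  node(6,1) S=51.7156 payoff=35.6644 vs cont=34.9901 → 35.6644 [stop]  node(6,2) S=66.9376 payoff=20.4424 vs cont=20.6195 → 20.6195 [wait]  node(6,3) S=86.6400 payoff=0.7400 vs cont=7.8291 → 7.8291 [wait]  node(6,4) S=112.1416 payoff=0.0000 vs cont=1.3887 → 1.3887 [wait]  node(6,5) S=145.1493 payoff=0.0000 vs cont=0.0000 → 0.0000 [wait]  node(6,6) S=187.8726 payoff=0.0000 vs cont=0.0000 → 0.0000 [wait]  ⇒ S*(6)=51.7156
t_5: node(5,0) S=45.4567 payoff=41.9233 vs cont=41.2491 → 41.9233 [stop]  node(5,1) S=58.8364 payoff=28.5436 vs cont=27.9569 → 28.5436 [stop]  node(5,2) S=76.1543 payoff=11.2257 vs cont=14.1418 → 14.1418 [wait]  node(5,3) S=98.5695 payoff=0.0000 vs cont=4.5871 → 4.5871 [wait]  node(5,4) S=127.5824 payoff=0.0000 vs cont=0.6920 → 0.6920 [wait]  node(5,5) S=165.1350 payoff=0.0000 vs cont=0.0000 → 0.0000 [wait]  ⇒ S*(5)=58.8364
t_4: node(4,0) S=51.7156 payoff=35.6644 vs cont=34.9901 → 35.6644 [stop]  node(4,1) S=66.9376 payoff=20.4424 vs cont=21.2087 → 21.2087 [wait]  node(4,2) S=86.6400 payoff=0.7400 vs cont=9.3125 → 9.3125 [wait]  node(4,3) S=112.1416 payoff=0.0000 vs cont=2.6274 → 2.6274 [wait]  node(4,4) S=145.1493 payoff=0.0000 vs cont=0.3448 → 0.3448 [wait]  ⇒ S*(4)=51.7156
t_3: node(3,0) S=58.8364 payoff=28.5436 vs cont=28.2479 → 28.5436 [stop]  node(3,1) S=76.1543 payoff=11.2257 vs cont=15.1682 → 15.1682 [wait]  node(3,2) S=98.5695 payoff=0.0000 vs cont=5.9382 → 5.9382 [wait]  node(3,3) S=127.5824 payoff=0.0000 vs cont=1.4795 → 1.4795 [wait]  ⇒ S*(3)=58.8364
t_2: node(2,0) S=66.9376 payoff=20.4424 vs cont=21.7158 → 21.7158 [wait]  node(2,1) S=86.6400 payoff=0.7400 vs cont=10.4914 → 10.4914 [wait]  node(2,2) S=112.1416 payoff=0.0000 vs cont=3.6897 → 3.6897 [wait]  ⇒ S*(2)=-
t_1: node(1,0) S=76.1543 payoff=11.2257 vs cont=16.0033 → 16.0033 [wait]  node(1,1) S=98.5695 payoff=0.0000 vs cont=7.0504 → 7.0504 [wait]  ⇒ S*(1)=-
t_0: node(0,0) S=86.6400 payoff=0.7400 vs cont=11.4569 → 11.4569 [wait]  ⇒ S*(0)=-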